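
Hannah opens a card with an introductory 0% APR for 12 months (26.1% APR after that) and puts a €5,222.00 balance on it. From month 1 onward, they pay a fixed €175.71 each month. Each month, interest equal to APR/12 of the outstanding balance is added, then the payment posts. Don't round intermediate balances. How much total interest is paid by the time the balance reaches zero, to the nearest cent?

Promo months 1–12 at r₀ = 0%/12 = 0; months 13+ at r₁ = 26.1%/12 = 0.02175.
After month 12 (no interest yet): B = €5,222.00 − 12·€175.71 = €3,113.48.
Then at r₁ with €175.71/mo: n₂ = −ln(1 − r₁·B/P)/ln(1+r₁) ≈ 22.62 → 23 more payments.
Total paid = 34·€175.71 + €109.94 = €6,084.08; interest = €6,084.08 − €5,222.00 = €862.08.

€862.08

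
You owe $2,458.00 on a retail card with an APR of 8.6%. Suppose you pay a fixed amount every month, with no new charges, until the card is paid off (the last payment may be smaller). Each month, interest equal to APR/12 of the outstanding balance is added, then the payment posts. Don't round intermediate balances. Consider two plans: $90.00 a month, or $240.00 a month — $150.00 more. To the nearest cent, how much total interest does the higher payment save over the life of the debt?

Monthly rate r = 8.6%/12 = 0.716667% = 0.00716667.
At $90.00/mo: n = ⌈−ln(1 − rB₀/P)/ln(1+r)⌉ = 31 payments (last $45.28); total interest = total paid − $2,458.00 = $287.28.
At $240.00/mo: 11 payments (last $162.20); total interest $104.20.
Interest saved = $287.28 − $104.20 = $183.08.

$183.08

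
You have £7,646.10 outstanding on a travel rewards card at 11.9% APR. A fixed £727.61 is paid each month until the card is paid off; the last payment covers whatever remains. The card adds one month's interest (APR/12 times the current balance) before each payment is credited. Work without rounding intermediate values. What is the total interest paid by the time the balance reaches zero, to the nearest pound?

Monthly rate r = 11.9%/12 = 0.991667% = 0.00991667.
Payoff takes n = ⌈−ln(1 − rB₀/P)/ln(1+r)⌉ = ⌈11.152⌉ = 12 payments; the last is £111.26.
Total paid = 11·£727.61 + £111.26 = £8,114.97.
Total interest = total paid − principal = £8,114.97 − £7,646.10 = £468.87.

£469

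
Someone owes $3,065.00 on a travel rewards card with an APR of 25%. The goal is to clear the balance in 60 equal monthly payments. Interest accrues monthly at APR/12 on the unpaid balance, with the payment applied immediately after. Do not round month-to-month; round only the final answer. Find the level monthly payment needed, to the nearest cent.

Monthly rate r = 25%/12 = 2.08333% = 0.0208333.
Level-payment amortization: P = B₀·r / (1 − (1+r)^(−n)) = 3065.00·0.0208333 / (1 − 1.02083^(−60)).
Denominator 1 − (1+r)^(−60) = 0.70979196.
P = 63.8542 / 0.70979196 ≈ 89.96.

$89.96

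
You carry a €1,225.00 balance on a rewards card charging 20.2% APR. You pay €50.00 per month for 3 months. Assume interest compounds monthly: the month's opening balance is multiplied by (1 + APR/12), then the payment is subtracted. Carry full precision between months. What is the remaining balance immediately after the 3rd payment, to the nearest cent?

Monthly rate r = 20.2%/12 = 1.68333% = 0.0168333.
Each month: B ← B·(1+r) − €50.00.
Month 1: interest €20.62; balance after payment €1,195.62.
Month 2: interest €20.13; balance after payment €1,165.75.
Month 3: interest €19.62; balance after payment €1,135.37.

€1,135.37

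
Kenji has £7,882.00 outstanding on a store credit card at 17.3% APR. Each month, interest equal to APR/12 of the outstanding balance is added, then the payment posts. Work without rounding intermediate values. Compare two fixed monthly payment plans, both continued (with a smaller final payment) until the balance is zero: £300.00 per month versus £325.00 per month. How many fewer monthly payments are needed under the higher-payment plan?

3 fewer payments

Monthly rate r = 17.3%/12 = 1.44167% = 0.0144167.
At £300.00/mo: n = ⌈−ln(1 − rB₀/P)/ln(1+r)⌉ = 34 payments (last £78.11); total interest = total paid − £7,882.00 = £2,096.11.
At £325.00/mo: 31 payments (last £18.59); total interest £1,886.59.
Payments saved = 34 − 31 = 3.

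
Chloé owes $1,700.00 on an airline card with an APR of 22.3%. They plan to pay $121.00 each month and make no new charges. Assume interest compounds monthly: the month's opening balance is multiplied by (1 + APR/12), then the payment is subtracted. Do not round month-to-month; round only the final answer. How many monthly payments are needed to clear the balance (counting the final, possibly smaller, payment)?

Monthly rate r = 22.3%/12 = 1.85833% = 0.0185833.
Recurrence: B ← B·(1+r) − $121.00.
Month 1: interest $31.59; balance after payment $1,610.59.
Month 2: interest $29.93; balance after payment $1,519.52.
Closed form: n = −ln(1 − rB₀/P)/ln(1+r) = −ln(0.73891)/ln(1.01858) ≈ 16.433, so the balance reaches zero during payment 17.

17 months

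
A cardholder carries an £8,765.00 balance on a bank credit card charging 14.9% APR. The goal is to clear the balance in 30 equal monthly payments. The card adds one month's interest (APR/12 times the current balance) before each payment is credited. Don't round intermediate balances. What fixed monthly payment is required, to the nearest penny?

£351.74

Monthly rate r = 14.9%/12 = 1.24167% = 0.0124167.
Level-payment amortization: P = B₀·r / (1 − (1+r)^(−n)) = 8765.00·0.0124167 / (1 − 1.01242^(−30)).
Denominator 1 − (1+r)^(−30) = 0.309408196.
P = 108.832 / 0.309408196 ≈ 351.74.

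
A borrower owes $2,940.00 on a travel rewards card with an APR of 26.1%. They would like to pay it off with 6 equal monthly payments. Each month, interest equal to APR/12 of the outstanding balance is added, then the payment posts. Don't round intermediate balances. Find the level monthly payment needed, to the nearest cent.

Monthly rate r = 26.1%/12 = 2.175% = 0.02175.
Level-payment amortization: P = B₀·r / (1 − (1+r)^(−n)) = 2940.00·0.02175 / (1 − 1.02175^(−6)).
Denominator 1 − (1+r)^(−6) = 0.12111486.
P = 63.945 / 0.12111486 ≈ 527.97.

$527.97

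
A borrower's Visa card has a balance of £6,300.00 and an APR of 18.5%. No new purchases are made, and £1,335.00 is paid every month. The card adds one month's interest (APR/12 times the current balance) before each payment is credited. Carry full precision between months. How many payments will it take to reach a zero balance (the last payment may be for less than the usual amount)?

5 payments

Monthly rate r = 18.5%/12 = 1.54167% = 0.0154167.
Recurrence: B ← B·(1+r) − £1,335.00.
Month 1: interest £97.12; balance after payment £5,062.12.
Month 2: interest £78.04; balance after payment £3,805.17.
Month 3: interest £58.66; balance after payment £2,528.83.
Month 4: interest £38.99; balance after payment £1,232.82.
Month 5: interest £19.01; balance after payment £0.00.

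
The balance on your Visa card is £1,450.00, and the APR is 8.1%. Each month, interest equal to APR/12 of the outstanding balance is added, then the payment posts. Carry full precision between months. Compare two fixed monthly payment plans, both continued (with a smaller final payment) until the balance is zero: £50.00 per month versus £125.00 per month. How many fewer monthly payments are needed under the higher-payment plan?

Monthly rate r = 8.1%/12 = 0.675% = 0.00675.
At £50.00/mo: n = ⌈−ln(1 − rB₀/P)/ln(1+r)⌉ = 33 payments (last £19.15); total interest = total paid − £1,450.00 = £169.15.
At £125.00/mo: 13 payments (last £15.05); total interest £65.05.
Payments saved = 33 − 13 = 20.

20 fewer payments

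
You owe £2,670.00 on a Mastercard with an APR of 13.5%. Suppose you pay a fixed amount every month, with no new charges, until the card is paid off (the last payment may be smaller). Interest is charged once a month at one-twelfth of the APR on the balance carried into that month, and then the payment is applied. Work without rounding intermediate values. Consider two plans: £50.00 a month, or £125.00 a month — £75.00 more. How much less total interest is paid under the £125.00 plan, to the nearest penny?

£1,032.67

Monthly rate r = 13.5%/12 = 1.125% = 0.01125.
At £50.00/mo: n = ⌈−ln(1 − rB₀/P)/ln(1+r)⌉ = 83 payments (last £3.67); total interest = total paid − £2,670.00 = £1,433.67.
At £125.00/mo: 25 payments (last £71.00); total interest £401.00.
Interest saved = £1,433.67 − £401.00 = £1,032.67.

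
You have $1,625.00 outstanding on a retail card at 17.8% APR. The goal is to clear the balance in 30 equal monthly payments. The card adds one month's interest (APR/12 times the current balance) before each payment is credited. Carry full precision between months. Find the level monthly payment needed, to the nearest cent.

$67.50

Monthly rate r = 17.8%/12 = 1.48333% = 0.0148333.
Level-payment amortization: P = B₀·r / (1 − (1+r)^(−n)) = 1625.00·0.0148333 / (1 − 1.01483^(−30)).
Denominator 1 − (1+r)^(−30) = 0.357077996.
P = 24.1042 / 0.357077996 ≈ 67.50.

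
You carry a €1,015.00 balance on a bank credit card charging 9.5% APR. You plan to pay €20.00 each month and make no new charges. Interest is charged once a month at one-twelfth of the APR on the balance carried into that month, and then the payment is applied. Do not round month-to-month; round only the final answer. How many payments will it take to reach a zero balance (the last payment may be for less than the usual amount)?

66 months

Monthly rate r = 9.5%/12 = 0.791667% = 0.00791667.
Recurrence: B ← B·(1+r) − €20.00.
Month 1: interest €8.04; balance after payment €1,003.04.
Month 2: interest €7.94; balance after payment €990.98.
Closed form: n = −ln(1 − rB₀/P)/ln(1+r) = −ln(0.59823)/ln(1.00792) ≈ 65.155, so the balance reaches zero during payment 66.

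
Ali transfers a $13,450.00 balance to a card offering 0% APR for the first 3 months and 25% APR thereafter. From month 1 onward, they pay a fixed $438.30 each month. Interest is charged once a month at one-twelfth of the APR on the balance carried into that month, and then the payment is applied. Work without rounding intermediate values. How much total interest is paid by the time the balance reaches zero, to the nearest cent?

$6,145.14

Promo months 1–3 at r₀ = 0%/12 = 0; months 4+ at r₁ = 25%/12 = 0.0208333.
After month 3 (no interest yet): B = $13,450.00 − 3·$438.30 = $12,135.10.
Then at r₁ with $438.30/mo: n₂ = −ln(1 − r₁·B/P)/ln(1+r₁) ≈ 41.70 → 42 more payments.
Total paid = 44·$438.30 + $309.94 = $19,595.14; interest = $19,595.14 − $13,450.00 = $6,145.14.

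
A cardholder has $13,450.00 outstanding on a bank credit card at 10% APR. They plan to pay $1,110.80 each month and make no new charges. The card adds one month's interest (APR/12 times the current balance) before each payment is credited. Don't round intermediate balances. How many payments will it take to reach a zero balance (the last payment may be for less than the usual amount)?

13 payments

Monthly rate r = 10%/12 = 0.833333% = 0.00833333.
Recurrence: B ← B·(1+r) − $1,110.80.
Month 1: interest $112.08; balance after payment $12,451.28.
Month 2: interest $103.76; balance after payment $11,444.24.
Closed form: n = −ln(1 − rB₀/P)/ln(1+r) = −ln(0.8991)/ln(1.00833) ≈ 12.817, so the balance reaches zero during payment 13.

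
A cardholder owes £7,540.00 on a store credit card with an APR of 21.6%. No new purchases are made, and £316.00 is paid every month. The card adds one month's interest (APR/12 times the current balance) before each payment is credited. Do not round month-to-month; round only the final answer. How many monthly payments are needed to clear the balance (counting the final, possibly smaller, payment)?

32 payments

Monthly rate r = 21.6%/12 = 1.8% = 0.018.
Recurrence: B ← B·(1+r) − £316.00.
Month 1: interest £135.72; balance after payment £7,359.72.
Month 2: interest £132.47; balance after payment £7,176.19.
Closed form: n = −ln(1 − rB₀/P)/ln(1+r) = −ln(0.57051)/ln(1.018) ≈ 31.459, so the balance reaches zero during payment 32.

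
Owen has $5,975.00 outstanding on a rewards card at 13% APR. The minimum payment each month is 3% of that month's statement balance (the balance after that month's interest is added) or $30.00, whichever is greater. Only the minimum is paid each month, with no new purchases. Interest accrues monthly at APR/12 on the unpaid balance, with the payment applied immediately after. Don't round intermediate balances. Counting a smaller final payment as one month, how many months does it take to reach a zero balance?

133 months

Monthly rate r = 13%/12 = 1.08333% = 0.0108333.
While 3% of the post-interest balance exceeds $30.00, each month B ← (B·(1+r))·(1 − 0.03), i.e. B shrinks by the factor (1+r)·0.97 = 0.98051.
This holds for months 1–92. Entering month 93 the balance is $976.91; 3% of the post-interest balance is now below $30.00, so the flat $30.00 minimum applies from here.
From month 93 a fixed $30.00 at rate r clears $976.91 in 41 more payments. Total: 92 + 41 = 133 months.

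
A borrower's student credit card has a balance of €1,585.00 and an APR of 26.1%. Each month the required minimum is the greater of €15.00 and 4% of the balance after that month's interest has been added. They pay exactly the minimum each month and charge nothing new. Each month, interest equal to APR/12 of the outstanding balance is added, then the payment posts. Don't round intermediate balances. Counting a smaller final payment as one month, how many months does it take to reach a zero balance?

Monthly rate r = 26.1%/12 = 2.175% = 0.02175.
While 4% of the post-interest balance exceeds €15.00, each month B ← (B·(1+r))·(1 − 0.04), i.e. B shrinks by the factor (1+r)·0.96 = 0.98088.
This holds for months 1–76. Entering month 77 the balance is €365.46; 4% of the post-interest balance is now below €15.00, so the flat €15.00 minimum applies from here.
From month 77 a fixed €15.00 at rate r clears €365.46 in 36 more payments. Total: 76 + 36 = 112 months.

112 months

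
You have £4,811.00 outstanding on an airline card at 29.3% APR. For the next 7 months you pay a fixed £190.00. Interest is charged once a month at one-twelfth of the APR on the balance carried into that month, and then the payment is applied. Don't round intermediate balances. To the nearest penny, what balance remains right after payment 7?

£4,264.54

Monthly rate r = 29.3%/12 = 2.44167% = 0.0244167.
Each month: B ← B·(1+r) − £190.00.
Month 1: interest £117.47; balance after payment £4,738.47.
Month 2: interest £115.70; balance after payment £4,664.17.
Month 3: interest £113.88; balance after payment £4,588.05.
Month 4: interest £112.02; balance after payment £4,510.07.
Month 5: interest £110.12; balance after payment £4,430.20.
Month 6: interest £108.17; balance after payment £4,348.37.
Month 7: interest £106.17; balance after payment £4,264.54.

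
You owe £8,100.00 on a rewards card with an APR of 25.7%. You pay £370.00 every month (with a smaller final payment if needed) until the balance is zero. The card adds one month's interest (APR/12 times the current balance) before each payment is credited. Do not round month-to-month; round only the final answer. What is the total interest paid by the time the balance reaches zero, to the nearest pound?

Monthly rate r = 25.7%/12 = 2.14167% = 0.0214167.
Payoff takes n = ⌈−ln(1 − rB₀/P)/ln(1+r)⌉ = ⌈29.858⌉ = 30 payments; the last is £318.04.
Total paid = 29·£370.00 + £318.04 = £11,048.04.
Total interest = total paid − principal = £11,048.04 − £8,100.00 = £2,948.04.

£2,948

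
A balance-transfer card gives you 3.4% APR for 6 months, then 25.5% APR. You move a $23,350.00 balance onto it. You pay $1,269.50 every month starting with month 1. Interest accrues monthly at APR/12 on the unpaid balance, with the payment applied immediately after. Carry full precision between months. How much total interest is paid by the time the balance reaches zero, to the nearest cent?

Promo months 1–6 at r₀ = 3.4%/12 = 0.00283333; months 7+ at r₁ = 25.5%/12 = 0.02125.
After month 6: iterate B ← B·(1+r₀) − $1,269.50 for 6 months → $16,078.61.
Then at r₁ with $1,269.50/mo: n₂ = −ln(1 − r₁·B/P)/ln(1+r₁) ≈ 14.91 → 15 more payments.
Total paid = 20·$1,269.50 + $1,157.08 = $26,547.08; interest = $26,547.08 − $23,350.00 = $3,197.08.

$3,197.08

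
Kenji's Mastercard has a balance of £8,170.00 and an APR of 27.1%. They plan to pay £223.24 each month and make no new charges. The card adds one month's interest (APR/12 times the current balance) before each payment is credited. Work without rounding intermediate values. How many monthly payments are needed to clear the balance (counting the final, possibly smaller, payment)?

Monthly rate r = 27.1%/12 = 2.25833% = 0.0225833.
Recurrence: B ← B·(1+r) − £223.24.
Month 1: interest £184.51; balance after payment £8,131.27.
Month 2: interest £183.63; balance after payment £8,091.66.
Closed form: n = −ln(1 − rB₀/P)/ln(1+r) = −ln(0.17351)/ln(1.02258) ≈ 78.431, so the balance reaches zero during payment 79.

79 months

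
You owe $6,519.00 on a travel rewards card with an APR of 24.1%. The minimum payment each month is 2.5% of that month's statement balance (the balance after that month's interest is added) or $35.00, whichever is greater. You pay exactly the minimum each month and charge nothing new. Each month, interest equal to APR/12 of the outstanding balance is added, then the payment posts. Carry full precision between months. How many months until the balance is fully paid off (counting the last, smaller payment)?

Monthly rate r = 24.1%/12 = 2.00833% = 0.0200833.
While 2.5% of the post-interest balance exceeds $35.00, each month B ← (B·(1+r))·(1 − 0.025), i.e. B shrinks by the factor (1+r)·0.975 = 0.99458.
This holds for months 1–287. Entering month 288 the balance is $1,370.69; 2.5% of the post-interest balance is now below $35.00, so the flat $35.00 minimum applies from here.
From month 288 a fixed $35.00 at rate r clears $1,370.69 in 78 more payments. Total: 287 + 78 = 365 months.

365 months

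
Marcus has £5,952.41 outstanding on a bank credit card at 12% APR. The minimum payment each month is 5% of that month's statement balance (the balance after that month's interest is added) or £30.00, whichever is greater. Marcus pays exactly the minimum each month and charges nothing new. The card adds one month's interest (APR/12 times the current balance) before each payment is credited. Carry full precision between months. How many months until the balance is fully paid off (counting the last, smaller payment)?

78 months

Monthly rate r = 12%/12 = 1% = 0.01.
While 5% of the post-interest balance exceeds £30.00, each month B ← (B·(1+r))·(1 − 0.05), i.e. B shrinks by the factor (1+r)·0.95 = 0.9595.
This holds for months 1–56. Entering month 57 the balance is £587.78; 5% of the post-interest balance is now below £30.00, so the flat £30.00 minimum applies from here.
From month 57 a fixed £30.00 at rate r clears £587.78 in 22 more payments. Total: 56 + 22 = 78 months.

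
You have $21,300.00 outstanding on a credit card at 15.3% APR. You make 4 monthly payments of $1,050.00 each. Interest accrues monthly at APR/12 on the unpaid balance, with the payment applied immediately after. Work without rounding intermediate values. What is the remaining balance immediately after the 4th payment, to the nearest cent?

$18,126.24

Monthly rate r = 15.3%/12 = 1.275% = 0.01275.
Each month: B ← B·(1+r) − $1,050.00.
Month 1: interest $271.58; balance after payment $20,521.58.
Month 2: interest $261.65; balance after payment $19,733.23.
Month 3: interest $251.60; balance after payment $18,934.82.
Month 4: interest $241.42; balance after payment $18,126.24.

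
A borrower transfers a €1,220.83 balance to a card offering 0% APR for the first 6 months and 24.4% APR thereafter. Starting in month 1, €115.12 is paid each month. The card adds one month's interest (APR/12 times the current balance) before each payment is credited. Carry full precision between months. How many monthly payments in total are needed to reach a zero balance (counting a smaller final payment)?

Promo months 1–6 at r₀ = 0%/12 = 0; months 7+ at r₁ = 24.4%/12 = 0.0203333.
After month 6 (no interest yet): B = €1,220.83 − 6·€115.12 = €530.11.
Then at r₁ with €115.12/mo: n₂ = −ln(1 − r₁·B/P)/ln(1+r₁) ≈ 4.88 → 5 more payments.

11 payments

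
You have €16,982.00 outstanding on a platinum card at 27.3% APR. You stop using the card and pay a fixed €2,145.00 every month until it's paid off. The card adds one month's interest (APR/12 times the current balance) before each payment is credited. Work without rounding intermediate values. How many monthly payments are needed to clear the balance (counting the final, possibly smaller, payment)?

Monthly rate r = 27.3%/12 = 2.275% = 0.02275.
Recurrence: B ← B·(1+r) − €2,145.00.
Month 1: interest €386.34; balance after payment €15,223.34.
Month 2: interest €346.33; balance after payment €13,424.67.
Closed form: n = −ln(1 − rB₀/P)/ln(1+r) = −ln(0.81989)/ln(1.02275) ≈ 8.828, so the balance reaches zero during payment 9.

9 months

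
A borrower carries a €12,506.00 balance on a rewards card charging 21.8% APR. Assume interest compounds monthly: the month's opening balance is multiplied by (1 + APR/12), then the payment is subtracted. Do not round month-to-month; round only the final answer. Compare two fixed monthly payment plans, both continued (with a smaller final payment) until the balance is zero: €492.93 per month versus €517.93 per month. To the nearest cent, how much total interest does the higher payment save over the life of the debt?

€306.04

Monthly rate r = 21.8%/12 = 1.81667% = 0.0181667.
At €492.93/mo: n = ⌈−ln(1 − rB₀/P)/ln(1+r)⌉ = 35 payments (last €157.97); total interest = total paid − €12,506.00 = €4,411.59.
At €517.93/mo: 33 payments (last €37.79); total interest €4,105.55.
Interest saved = €4,411.59 − €4,105.55 = €306.04.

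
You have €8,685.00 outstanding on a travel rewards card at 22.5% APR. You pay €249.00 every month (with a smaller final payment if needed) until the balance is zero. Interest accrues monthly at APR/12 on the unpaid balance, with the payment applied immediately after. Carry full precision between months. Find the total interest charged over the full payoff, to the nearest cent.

€5,540.92

Monthly rate r = 22.5%/12 = 1.875% = 0.01875.
Payoff takes n = ⌈−ln(1 − rB₀/P)/ln(1+r)⌉ = ⌈57.131⌉ = 58 payments; the last is €32.92.
Total paid = 57·€249.00 + €32.92 = €14,225.92.
Total interest = total paid − principal = €14,225.92 − €8,685.00 = €5,540.92.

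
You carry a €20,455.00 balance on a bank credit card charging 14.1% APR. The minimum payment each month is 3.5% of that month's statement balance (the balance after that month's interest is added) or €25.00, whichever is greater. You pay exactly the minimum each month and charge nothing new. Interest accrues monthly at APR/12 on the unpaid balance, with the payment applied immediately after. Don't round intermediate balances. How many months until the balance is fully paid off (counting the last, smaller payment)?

176 months

Monthly rate r = 14.1%/12 = 1.175% = 0.01175.
While 3.5% of the post-interest balance exceeds €25.00, each month B ← (B·(1+r))·(1 − 0.035), i.e. B shrinks by the factor (1+r)·0.965 = 0.97634.
This holds for months 1–141. Entering month 142 the balance is €698.99; 3.5% of the post-interest balance is now below €25.00, so the flat €25.00 minimum applies from here.
From month 142 a fixed €25.00 at rate r clears €698.99 in 35 more payments. Total: 141 + 35 = 176 months.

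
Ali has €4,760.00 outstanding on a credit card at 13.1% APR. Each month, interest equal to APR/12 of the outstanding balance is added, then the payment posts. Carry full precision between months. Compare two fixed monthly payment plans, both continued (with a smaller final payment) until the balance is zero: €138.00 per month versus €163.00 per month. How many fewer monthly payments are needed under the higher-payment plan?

Monthly rate r = 13.1%/12 = 1.09167% = 0.0109167.
At €138.00/mo: n = ⌈−ln(1 − rB₀/P)/ln(1+r)⌉ = 44 payments (last €71.46); total interest = total paid − €4,760.00 = €1,245.46.
At €163.00/mo: 36 payments (last €58.41); total interest €1,003.41.
Payments saved = 44 − 36 = 8.

8 fewer payments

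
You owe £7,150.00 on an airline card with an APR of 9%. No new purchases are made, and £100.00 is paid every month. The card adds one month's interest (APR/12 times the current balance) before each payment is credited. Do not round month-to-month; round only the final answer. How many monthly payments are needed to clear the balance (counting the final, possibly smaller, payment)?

Monthly rate r = 9%/12 = 0.75% = 0.0075.
Recurrence: B ← B·(1+r) − £100.00.
Month 1: interest £53.62; balance after payment £7,103.62.
Month 2: interest £53.28; balance after payment £7,056.90.
Closed form: n = −ln(1 − rB₀/P)/ln(1+r) = −ln(0.46375)/ln(1.0075) ≈ 102.838, so the balance reaches zero during payment 103.

103 months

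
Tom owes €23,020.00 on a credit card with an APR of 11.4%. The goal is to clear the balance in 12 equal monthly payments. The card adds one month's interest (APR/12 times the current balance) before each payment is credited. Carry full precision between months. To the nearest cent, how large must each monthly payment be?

€2,038.84

Monthly rate r = 11.4%/12 = 0.95% = 0.0095.
Level-payment amortization: P = B₀·r / (1 − (1+r)^(−n)) = 23020.00·0.0095 / (1 − 1.0095^(−12)).
Denominator 1 − (1+r)^(−12) = 0.107261796.
P = 218.69 / 0.107261796 ≈ 2038.84.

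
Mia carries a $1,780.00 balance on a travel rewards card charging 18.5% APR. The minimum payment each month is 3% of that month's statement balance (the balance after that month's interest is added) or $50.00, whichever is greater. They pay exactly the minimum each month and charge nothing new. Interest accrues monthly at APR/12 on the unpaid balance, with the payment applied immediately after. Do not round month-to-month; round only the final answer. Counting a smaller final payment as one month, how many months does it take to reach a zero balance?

52 months

Monthly rate r = 18.5%/12 = 1.54167% = 0.0154167.
While 3% of the post-interest balance exceeds $50.00, each month B ← (B·(1+r))·(1 − 0.03), i.e. B shrinks by the factor (1+r)·0.97 = 0.98495.
This holds for months 1–6. Entering month 7 the balance is $1,625.23; 3% of the post-interest balance is now below $50.00, so the flat $50.00 minimum applies from here.
From month 7 a fixed $50.00 at rate r clears $1,625.23 in 46 more payments. Total: 6 + 46 = 52 months.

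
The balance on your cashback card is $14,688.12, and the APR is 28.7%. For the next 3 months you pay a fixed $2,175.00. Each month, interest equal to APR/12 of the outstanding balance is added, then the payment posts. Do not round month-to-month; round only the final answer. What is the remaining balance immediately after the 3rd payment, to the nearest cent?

Monthly rate r = 28.7%/12 = 2.39167% = 0.0239167.
Each month: B ← B·(1+r) − $2,175.00.
Month 1: interest $351.29; balance after payment $12,864.41.
Month 2: interest $307.67; balance after payment $10,997.08.
Month 3: interest $263.01; balance after payment $9,085.10.

$9,085.10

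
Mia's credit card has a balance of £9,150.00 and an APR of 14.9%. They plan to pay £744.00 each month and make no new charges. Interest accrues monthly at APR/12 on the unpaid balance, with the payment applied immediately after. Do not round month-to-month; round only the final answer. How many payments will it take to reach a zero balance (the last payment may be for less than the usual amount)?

Monthly rate r = 14.9%/12 = 1.24167% = 0.0124167.
Recurrence: B ← B·(1+r) − £744.00.
Month 1: interest £113.61; balance after payment £8,519.61.
Month 2: interest £105.79; balance after payment £7,881.40.
Closed form: n = −ln(1 − rB₀/P)/ln(1+r) = −ln(0.8473)/ln(1.01242) ≈ 13.428, so the balance reaches zero during payment 14.

14 months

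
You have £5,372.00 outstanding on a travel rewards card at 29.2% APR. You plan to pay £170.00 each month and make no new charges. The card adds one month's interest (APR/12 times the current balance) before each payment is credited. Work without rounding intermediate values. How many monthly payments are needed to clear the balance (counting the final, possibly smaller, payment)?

61 payments

Monthly rate r = 29.2%/12 = 2.43333% = 0.0243333.
Recurrence: B ← B·(1+r) − £170.00.
Month 1: interest £130.72; balance after payment £5,332.72.
Month 2: interest £129.76; balance after payment £5,292.48.
Closed form: n = −ln(1 − rB₀/P)/ln(1+r) = −ln(0.23107)/ln(1.02433) ≈ 60.937, so the balance reaches zero during payment 61.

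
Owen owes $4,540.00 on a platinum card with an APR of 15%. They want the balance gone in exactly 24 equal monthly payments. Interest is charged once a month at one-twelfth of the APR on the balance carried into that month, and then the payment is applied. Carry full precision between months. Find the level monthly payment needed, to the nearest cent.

Monthly rate r = 15%/12 = 1.25% = 0.0125.
Level-payment amortization: P = B₀·r / (1 − (1+r)^(−n)) = 4540.00·0.0125 / (1 − 1.0125^(−24)).
Denominator 1 − (1+r)^(−24) = 0.257802931.
P = 56.75 / 0.257802931 ≈ 220.13.

$220.13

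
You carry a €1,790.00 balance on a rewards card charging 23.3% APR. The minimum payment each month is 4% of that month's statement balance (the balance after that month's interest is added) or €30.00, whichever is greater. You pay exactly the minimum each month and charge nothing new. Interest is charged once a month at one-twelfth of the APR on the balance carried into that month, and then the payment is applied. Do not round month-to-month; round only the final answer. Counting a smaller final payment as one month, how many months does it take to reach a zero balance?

Monthly rate r = 23.3%/12 = 1.94167% = 0.0194167.
While 4% of the post-interest balance exceeds €30.00, each month B ← (B·(1+r))·(1 − 0.04), i.e. B shrinks by the factor (1+r)·0.96 = 0.97864.
This holds for months 1–42. Entering month 43 the balance is €722.80; 4% of the post-interest balance is now below €30.00, so the flat €30.00 minimum applies from here.
From month 43 a fixed €30.00 at rate r clears €722.80 in 33 more payments. Total: 42 + 33 = 75 months.

75 months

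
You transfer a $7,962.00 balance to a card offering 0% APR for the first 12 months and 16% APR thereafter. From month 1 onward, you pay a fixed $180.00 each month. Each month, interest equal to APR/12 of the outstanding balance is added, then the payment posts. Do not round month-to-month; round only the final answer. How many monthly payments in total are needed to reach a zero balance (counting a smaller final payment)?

Promo months 1–12 at r₀ = 0%/12 = 0; months 13+ at r₁ = 16%/12 = 0.0133333.
After month 12 (no interest yet): B = $7,962.00 − 12·$180.00 = $5,802.00.
Then at r₁ with $180.00/mo: n₂ = −ln(1 − r₁·B/P)/ln(1+r₁) ≈ 42.41 → 43 more payments.

55 payments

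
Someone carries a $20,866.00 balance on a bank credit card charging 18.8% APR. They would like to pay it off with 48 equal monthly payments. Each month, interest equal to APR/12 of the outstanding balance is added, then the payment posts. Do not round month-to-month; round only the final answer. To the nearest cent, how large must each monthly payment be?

$621.70

Monthly rate r = 18.8%/12 = 1.56667% = 0.0156667.
Level-payment amortization: P = B₀·r / (1 − (1+r)^(−n)) = 20866.00·0.0156667 / (1 − 1.01567^(−48)).
Denominator 1 − (1+r)^(−48) = 0.525820883.
P = 326.901 / 0.525820883 ≈ 621.70.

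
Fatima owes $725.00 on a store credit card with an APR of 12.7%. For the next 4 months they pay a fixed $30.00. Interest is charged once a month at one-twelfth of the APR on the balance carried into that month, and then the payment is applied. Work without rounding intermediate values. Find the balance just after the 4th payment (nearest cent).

$634.26

Monthly rate r = 12.7%/12 = 1.05833% = 0.0105833.
Each month: B ← B·(1+r) − $30.00.
Month 1: interest $7.67; balance after payment $702.67.
Month 2: interest $7.44; balance after payment $680.11.
Month 3: interest $7.20; balance after payment $657.31.
Month 4: interest $6.96; balance after payment $634.26.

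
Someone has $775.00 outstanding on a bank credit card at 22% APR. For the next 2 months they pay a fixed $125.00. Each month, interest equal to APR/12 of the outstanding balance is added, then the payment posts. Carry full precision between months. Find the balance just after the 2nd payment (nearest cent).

$551.39

Monthly rate r = 22%/12 = 1.83333% = 0.0183333.
Each month: B ← B·(1+r) − $125.00.
Month 1: interest $14.21; balance after payment $664.21.
Month 2: interest $12.18; balance after payment $551.39.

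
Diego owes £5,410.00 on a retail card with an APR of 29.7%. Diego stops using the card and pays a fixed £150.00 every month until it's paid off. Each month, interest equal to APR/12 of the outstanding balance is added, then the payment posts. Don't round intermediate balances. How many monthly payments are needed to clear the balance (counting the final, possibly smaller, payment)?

Monthly rate r = 29.7%/12 = 2.475% = 0.02475.
Recurrence: B ← B·(1+r) − £150.00.
Month 1: interest £133.90; balance after payment £5,393.90.
Month 2: interest £133.50; balance after payment £5,377.40.
Closed form: n = −ln(1 − rB₀/P)/ln(1+r) = −ln(0.10735)/ln(1.02475) ≈ 91.279, so the balance reaches zero during payment 92.

92 months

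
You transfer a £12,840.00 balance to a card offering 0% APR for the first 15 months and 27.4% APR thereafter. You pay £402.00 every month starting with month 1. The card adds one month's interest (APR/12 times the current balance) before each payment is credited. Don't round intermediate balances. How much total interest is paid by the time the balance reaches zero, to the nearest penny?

£1,899.43

Promo months 1–15 at r₀ = 0%/12 = 0; months 16+ at r₁ = 27.4%/12 = 0.0228333.
After month 15 (no interest yet): B = £12,840.00 − 15·£402.00 = £6,810.00.
Then at r₁ with £402.00/mo: n₂ = −ln(1 − r₁·B/P)/ln(1+r₁) ≈ 21.66 → 22 more payments.
Total paid = 36·£402.00 + £267.43 = £14,739.43; interest = £14,739.43 − £12,840.00 = £1,899.43.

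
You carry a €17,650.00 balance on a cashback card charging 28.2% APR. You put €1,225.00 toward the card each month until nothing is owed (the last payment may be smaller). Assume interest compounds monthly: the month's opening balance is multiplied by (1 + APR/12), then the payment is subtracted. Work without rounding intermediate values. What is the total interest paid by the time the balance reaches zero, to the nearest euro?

Monthly rate r = 28.2%/12 = 2.35% = 0.0235.
Payoff takes n = ⌈−ln(1 − rB₀/P)/ln(1+r)⌉ = ⌈17.797⌉ = 18 payments; the last is €978.26.
Total paid = 17·€1,225.00 + €978.26 = €21,803.26.
Total interest = total paid − principal = €21,803.26 − €17,650.00 = €4,153.26.

€4,153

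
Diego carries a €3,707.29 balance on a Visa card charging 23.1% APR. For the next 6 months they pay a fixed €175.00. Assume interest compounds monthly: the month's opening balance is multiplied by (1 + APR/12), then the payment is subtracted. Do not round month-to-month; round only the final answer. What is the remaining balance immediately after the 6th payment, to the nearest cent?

Monthly rate r = 23.1%/12 = 1.925% = 0.01925.
Each month: B ← B·(1+r) − €175.00.
Month 1: interest €71.37; balance after payment €3,603.66.
Month 2: interest €69.37; balance after payment €3,498.03.
Month 3: interest €67.34; balance after payment €3,390.36.
Month 4: interest €65.26; balance after payment €3,280.63.
Month 5: interest €63.15; balance after payment €3,168.78.
Month 6: interest €61.00; balance after payment €3,054.78.

€3,054.78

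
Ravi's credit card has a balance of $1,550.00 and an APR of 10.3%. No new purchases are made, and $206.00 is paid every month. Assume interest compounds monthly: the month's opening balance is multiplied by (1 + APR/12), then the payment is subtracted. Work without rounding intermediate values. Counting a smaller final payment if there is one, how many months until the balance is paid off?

Monthly rate r = 10.3%/12 = 0.858333% = 0.00858333.
Recurrence: B ← B·(1+r) − $206.00.
Month 1: interest $13.30; balance after payment $1,357.30.
Month 2: interest $11.65; balance after payment $1,162.95.
Closed form: n = −ln(1 − rB₀/P)/ln(1+r) = −ln(0.93542)/ln(1.00858) ≈ 7.812, so the balance reaches zero during payment 8.

8 months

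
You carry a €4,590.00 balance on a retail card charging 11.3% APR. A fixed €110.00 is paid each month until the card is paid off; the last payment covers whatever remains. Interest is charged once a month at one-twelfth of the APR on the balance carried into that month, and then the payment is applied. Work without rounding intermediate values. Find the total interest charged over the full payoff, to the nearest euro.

€1,268

Monthly rate r = 11.3%/12 = 0.941667% = 0.00941667.
Payoff takes n = ⌈−ln(1 − rB₀/P)/ln(1+r)⌉ = ⌈53.252⌉ = 54 payments; the last is €27.87.
Total paid = 53·€110.00 + €27.87 = €5,857.87.
Total interest = total paid − principal = €5,857.87 − €4,590.00 = €1,267.87.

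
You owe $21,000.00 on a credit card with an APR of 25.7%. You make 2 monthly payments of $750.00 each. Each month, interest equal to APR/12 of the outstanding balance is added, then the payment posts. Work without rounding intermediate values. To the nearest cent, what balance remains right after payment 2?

Monthly rate r = 25.7%/12 = 2.14167% = 0.0214167.
Each month: B ← B·(1+r) − $750.00.
Month 1: interest $449.75; balance after payment $20,699.75.
Month 2: interest $443.32; balance after payment $20,393.07.

$20,393.07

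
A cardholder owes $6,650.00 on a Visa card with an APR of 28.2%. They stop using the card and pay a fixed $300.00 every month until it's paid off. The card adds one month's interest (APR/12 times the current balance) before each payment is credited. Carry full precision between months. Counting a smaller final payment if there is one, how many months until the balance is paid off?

32 payments

Monthly rate r = 28.2%/12 = 2.35% = 0.0235.
Recurrence: B ← B·(1+r) − $300.00.
Month 1: interest $156.28; balance after payment $6,506.27.
Month 2: interest $152.90; balance after payment $6,359.17.
Closed form: n = −ln(1 − rB₀/P)/ln(1+r) = −ln(0.47908)/ln(1.0235) ≈ 31.681, so the balance reaches zero during payment 32.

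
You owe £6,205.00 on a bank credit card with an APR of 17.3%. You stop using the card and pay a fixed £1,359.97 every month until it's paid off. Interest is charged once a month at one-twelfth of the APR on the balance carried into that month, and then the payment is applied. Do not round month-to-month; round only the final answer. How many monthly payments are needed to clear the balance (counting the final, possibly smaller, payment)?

Monthly rate r = 17.3%/12 = 1.44167% = 0.0144167.
Recurrence: B ← B·(1+r) − £1,359.97.
Month 1: interest £89.46; balance after payment £4,934.49.
Month 2: interest £71.14; balance after payment £3,645.65.
Month 3: interest £52.56; balance after payment £2,338.24.
Month 4: interest £33.71; balance after payment £1,011.98.
Month 5: interest £14.59; balance after payment £0.00.

5 months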